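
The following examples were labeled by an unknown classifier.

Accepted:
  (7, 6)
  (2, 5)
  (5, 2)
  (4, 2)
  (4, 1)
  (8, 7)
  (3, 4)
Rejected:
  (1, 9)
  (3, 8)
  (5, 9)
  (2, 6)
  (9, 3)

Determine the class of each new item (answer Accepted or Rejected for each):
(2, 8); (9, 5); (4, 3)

'Accepted' ⟺ |first − second| ≤ 3.
(2, 8) → |2−8| = 6 → Rejected. (9, 5) → |9−5| = 4 → Rejected. (4, 3) → |4−3| = 1 → Accepted.

Rejected, Rejected, Accepted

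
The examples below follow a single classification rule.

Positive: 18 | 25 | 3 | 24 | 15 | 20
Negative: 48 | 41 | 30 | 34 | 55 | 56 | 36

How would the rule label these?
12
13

Every 'Positive' example satisfies: at most 25. None of the 'Negative' examples do.
Positive: 12, since 12 ≤ 25. Positive: 13, since 13 ≤ 25.

Positive, Positive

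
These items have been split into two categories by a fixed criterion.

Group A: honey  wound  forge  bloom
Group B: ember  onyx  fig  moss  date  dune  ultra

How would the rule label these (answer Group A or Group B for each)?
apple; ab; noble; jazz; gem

Group B, Group B, Group A, Group B, Group B

One predicate separates the groups cleanly: odd length AND contains 'o'.
apple: length 5, no 'o', fails this test → Group B. ab: length 2, no 'o', fails this test → Group B. noble: length 5, has 'o', meets the rule → Group A. jazz: length 4, no 'o', fails this test → Group B. gem: length 3, no 'o', fails this test → Group B.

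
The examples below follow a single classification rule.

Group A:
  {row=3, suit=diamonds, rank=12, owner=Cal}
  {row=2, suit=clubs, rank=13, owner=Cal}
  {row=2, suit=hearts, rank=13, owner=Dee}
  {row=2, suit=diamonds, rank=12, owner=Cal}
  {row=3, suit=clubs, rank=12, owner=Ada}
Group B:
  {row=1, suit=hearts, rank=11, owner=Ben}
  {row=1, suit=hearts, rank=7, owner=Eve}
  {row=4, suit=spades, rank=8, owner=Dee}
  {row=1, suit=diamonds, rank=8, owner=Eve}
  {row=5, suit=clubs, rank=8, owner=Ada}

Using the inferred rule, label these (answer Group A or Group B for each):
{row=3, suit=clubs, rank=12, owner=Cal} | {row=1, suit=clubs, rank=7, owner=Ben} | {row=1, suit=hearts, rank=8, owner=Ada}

'Group A' ⟺ rank ≥ 12.
Group A: {row=3, suit=clubs, rank=12, owner=Cal}, since rank = 12.
Group B: {row=1, suit=clubs, rank=7, owner=Ben}, since rank = 7.
Group B: {row=1, suit=hearts, rank=8, owner=Ada}, since rank = 8.

Group A, Group B, Group B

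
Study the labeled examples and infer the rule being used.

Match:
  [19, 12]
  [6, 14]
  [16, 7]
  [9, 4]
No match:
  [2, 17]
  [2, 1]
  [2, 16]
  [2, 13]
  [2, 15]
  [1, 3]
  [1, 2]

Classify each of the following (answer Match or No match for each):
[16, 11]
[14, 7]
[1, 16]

Match, Match, No match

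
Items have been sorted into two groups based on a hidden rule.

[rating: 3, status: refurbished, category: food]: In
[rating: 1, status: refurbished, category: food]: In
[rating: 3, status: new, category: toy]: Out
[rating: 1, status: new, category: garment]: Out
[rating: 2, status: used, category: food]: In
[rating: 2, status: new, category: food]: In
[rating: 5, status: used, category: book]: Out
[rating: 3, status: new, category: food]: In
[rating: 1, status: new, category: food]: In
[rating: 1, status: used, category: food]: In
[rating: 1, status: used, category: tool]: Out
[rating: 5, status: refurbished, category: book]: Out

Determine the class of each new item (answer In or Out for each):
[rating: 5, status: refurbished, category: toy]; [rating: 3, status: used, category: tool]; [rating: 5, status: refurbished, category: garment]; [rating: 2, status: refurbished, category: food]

One predicate separates the groups cleanly: category is food.
[rating: 5, status: refurbished, category: toy] → category is toy → Out. [rating: 3, status: used, category: tool] → category is tool → Out. [rating: 5, status: refurbished, category: garment] → category is garment → Out. [rating: 2, status: refurbished, category: food] → category is food → In.

Out, Out, Out, In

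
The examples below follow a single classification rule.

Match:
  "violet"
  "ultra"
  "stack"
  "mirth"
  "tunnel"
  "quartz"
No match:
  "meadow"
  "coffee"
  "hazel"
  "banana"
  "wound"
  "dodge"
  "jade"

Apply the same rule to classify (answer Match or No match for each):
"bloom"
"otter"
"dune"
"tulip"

No match, Match, No match, Match

A rule that fits every label: contains 't' — true of each 'Match' example, false of each 'No match' one.
"bloom" → no 't' → No match.
"otter" → has 't' → Match.
"dune" → no 't' → No match.
"tulip" → has 't' → Match.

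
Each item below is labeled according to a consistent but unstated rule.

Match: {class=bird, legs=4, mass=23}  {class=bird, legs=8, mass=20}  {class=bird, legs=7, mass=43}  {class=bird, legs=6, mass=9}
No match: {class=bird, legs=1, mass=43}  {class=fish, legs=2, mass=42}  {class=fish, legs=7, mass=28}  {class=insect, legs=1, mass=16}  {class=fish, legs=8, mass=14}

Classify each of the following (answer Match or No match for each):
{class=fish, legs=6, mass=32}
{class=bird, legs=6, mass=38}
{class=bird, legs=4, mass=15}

No match, Match, Match

The distinguishing property — class is bird AND legs ≥ 2 — holds for all the 'Match' cases and none of the 'No match' cases.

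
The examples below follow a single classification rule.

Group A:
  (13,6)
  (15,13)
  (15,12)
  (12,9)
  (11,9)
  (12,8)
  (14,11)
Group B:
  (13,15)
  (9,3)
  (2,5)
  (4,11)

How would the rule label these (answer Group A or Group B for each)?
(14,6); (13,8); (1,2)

Group A, Group A, Group B

The pattern is that an item is 'Group A' exactly when: first > second AND sum ≥ 15.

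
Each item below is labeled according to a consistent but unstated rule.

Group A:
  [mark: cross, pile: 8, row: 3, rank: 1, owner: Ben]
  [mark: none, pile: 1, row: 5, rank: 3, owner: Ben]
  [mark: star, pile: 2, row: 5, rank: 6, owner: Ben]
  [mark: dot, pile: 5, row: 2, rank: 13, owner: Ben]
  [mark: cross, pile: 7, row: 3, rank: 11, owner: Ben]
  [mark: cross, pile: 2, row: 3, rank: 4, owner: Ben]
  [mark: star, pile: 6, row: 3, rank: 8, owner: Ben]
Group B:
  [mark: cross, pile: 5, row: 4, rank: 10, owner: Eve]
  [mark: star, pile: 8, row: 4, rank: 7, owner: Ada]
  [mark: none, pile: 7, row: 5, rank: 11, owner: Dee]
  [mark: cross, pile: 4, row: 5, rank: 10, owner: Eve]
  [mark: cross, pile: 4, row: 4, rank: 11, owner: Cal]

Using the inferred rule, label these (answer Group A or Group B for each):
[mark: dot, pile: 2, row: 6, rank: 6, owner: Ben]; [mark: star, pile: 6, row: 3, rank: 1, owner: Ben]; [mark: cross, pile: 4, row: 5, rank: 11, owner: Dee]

Group A, Group A, Group B

The classifier is using: owner is Ben.
Group A: [mark: dot, pile: 2, row: 6, rank: 6, owner: Ben], since owner is Ben. Group A: [mark: star, pile: 6, row: 3, rank: 1, owner: Ben], since owner is Ben. Group B: [mark: cross, pile: 4, row: 5, rank: 11, owner: Dee], since owner is Dee.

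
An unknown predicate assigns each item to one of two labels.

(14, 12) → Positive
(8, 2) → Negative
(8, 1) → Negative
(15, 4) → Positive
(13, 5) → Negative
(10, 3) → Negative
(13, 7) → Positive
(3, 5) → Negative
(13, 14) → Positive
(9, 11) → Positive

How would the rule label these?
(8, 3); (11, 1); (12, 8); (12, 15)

All 'Positive' examples share one property — sum ≥ 19 — and every 'Negative' example lacks it.

Negative, Negative, Positive, Positive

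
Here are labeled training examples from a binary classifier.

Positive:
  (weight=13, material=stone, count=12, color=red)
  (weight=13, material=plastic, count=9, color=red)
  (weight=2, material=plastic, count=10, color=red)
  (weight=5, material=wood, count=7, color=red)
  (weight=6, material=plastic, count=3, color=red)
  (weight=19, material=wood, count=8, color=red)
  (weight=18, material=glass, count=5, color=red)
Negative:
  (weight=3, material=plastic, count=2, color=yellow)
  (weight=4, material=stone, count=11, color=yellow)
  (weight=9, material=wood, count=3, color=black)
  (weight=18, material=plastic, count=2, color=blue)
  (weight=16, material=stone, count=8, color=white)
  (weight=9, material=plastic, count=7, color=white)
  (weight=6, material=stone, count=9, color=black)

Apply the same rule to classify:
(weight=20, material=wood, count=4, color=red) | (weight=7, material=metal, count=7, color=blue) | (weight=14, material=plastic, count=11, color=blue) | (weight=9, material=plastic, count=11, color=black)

Positive, Negative, Negative, Negative

All 'Positive' examples share one property — color is red — and every 'Negative' example lacks it.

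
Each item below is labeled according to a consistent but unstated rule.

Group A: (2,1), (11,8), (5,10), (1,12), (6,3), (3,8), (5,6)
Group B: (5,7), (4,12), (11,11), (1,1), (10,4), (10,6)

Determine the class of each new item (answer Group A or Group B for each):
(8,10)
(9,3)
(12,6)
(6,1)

The classifier is using: sum is odd.
Group B: (8,10), since 8+10 = 18. Group B: (9,3), since 9+3 = 12. Group B: (12,6), since 12+6 = 18. Group A: (6,1), since 6+1 = 7.

Group B, Group B, Group B, Group A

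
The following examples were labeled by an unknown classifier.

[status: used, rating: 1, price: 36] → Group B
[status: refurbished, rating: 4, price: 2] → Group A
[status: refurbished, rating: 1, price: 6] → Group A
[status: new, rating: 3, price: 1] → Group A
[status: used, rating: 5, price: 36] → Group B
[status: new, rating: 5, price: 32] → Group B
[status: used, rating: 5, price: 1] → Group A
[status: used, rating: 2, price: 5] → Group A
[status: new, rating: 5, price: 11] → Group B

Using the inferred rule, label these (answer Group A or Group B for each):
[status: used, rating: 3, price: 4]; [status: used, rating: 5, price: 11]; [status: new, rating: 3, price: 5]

Group A, Group B, Group A

The rule appears to be: price ≤ 6.
[status: used, rating: 3, price: 4] — price = 4, hence Group A.
[status: used, rating: 5, price: 11] — price = 11, hence Group B.
[status: new, rating: 3, price: 5] — price = 5, hence Group A.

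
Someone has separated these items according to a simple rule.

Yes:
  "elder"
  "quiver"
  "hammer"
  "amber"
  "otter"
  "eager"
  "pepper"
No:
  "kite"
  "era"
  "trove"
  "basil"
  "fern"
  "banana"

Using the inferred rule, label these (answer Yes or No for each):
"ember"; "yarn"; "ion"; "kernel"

The classifier is using: ends with 'r'.

Yes, No, No, No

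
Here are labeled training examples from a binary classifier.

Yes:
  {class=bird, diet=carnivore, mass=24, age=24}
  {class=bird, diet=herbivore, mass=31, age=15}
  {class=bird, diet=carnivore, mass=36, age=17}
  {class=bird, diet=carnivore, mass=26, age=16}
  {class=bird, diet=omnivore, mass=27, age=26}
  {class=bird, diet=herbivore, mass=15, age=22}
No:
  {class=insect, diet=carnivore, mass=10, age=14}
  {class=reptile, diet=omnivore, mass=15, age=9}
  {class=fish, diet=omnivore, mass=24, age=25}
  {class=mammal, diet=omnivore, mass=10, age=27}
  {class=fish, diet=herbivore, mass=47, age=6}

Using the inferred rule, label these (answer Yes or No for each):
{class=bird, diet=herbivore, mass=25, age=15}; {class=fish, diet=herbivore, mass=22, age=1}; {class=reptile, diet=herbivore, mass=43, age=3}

Yes, No, No

The distinguishing property — class is bird — holds for all the 'Yes' cases and none of the 'No' cases.
{class=bird, diet=herbivore, mass=25, age=15}: class is bird — fits, so Yes.
{class=fish, diet=herbivore, mass=22, age=1}: class is fish — fails this test, so No.
{class=reptile, diet=herbivore, mass=43, age=3}: class is reptile — fails this test, so No.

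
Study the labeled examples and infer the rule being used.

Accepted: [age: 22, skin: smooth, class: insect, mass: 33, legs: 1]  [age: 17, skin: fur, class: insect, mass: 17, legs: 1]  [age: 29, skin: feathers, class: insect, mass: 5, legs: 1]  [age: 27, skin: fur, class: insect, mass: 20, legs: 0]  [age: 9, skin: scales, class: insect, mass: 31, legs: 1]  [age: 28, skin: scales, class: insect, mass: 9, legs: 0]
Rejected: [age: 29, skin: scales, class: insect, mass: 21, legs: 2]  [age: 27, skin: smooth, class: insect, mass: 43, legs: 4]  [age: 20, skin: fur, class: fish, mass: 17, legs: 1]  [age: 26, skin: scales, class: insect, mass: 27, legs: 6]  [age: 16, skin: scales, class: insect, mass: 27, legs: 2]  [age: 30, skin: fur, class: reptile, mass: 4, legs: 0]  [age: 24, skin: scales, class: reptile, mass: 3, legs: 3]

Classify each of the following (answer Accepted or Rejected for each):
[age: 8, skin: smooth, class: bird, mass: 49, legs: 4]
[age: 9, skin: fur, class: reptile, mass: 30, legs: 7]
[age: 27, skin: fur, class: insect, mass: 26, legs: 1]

All 'Accepted' examples share one property — class is insect AND legs ≤ 1 — and every 'Rejected' example lacks it.
[age: 8, skin: smooth, class: bird, mass: 49, legs: 4]: class is bird, legs = 4 — lacks this property, so Rejected. [age: 9, skin: fur, class: reptile, mass: 30, legs: 7]: class is reptile, legs = 7 — lacks this property, so Rejected. [age: 27, skin: fur, class: insect, mass: 26, legs: 1]: class is insect, legs = 1 — qualifies, so Accepted.

Rejected, Rejected, Accepted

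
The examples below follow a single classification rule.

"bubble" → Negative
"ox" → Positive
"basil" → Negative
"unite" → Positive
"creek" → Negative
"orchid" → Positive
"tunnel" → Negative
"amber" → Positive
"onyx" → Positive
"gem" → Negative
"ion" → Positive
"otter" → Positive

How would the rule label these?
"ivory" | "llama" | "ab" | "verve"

Comparing the two groups points to one rule — starts with a vowel.
"ivory" → starts with 'i' → Positive. "llama" → starts with 'l' → Negative. "ab" → starts with 'a' → Positive. "verve" → starts with 'v' → Negative.

Positive, Negative, Positive, Negative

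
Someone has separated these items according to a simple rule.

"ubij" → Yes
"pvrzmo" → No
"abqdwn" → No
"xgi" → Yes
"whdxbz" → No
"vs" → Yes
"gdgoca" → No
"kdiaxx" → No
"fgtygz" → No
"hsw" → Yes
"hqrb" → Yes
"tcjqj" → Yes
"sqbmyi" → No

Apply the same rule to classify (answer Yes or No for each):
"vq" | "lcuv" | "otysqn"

Yes, Yes, No

The distinguishing property — length ≤ 5 — holds for all the 'Yes' cases and none of the 'No' cases.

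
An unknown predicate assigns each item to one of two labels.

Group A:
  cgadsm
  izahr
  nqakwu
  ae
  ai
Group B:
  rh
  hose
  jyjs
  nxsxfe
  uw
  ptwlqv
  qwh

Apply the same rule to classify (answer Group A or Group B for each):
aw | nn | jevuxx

The pattern is that an item is 'Group A' exactly when: contains 'a'.
aw: has 'a' — has this property, so Group A.
nn: no 'a' — does not satisfy this, so Group B.
jevuxx: no 'a' — does not satisfy this, so Group B.

Group A, Group B, Group B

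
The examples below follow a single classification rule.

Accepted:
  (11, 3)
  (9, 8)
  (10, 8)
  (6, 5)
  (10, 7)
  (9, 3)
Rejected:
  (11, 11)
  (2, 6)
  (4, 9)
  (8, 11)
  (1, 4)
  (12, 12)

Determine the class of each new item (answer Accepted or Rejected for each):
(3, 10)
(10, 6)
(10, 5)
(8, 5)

Rejected, Accepted, Accepted, Accepted

All 'Accepted' examples share one property — first > second — and every 'Rejected' example lacks it.
(3, 10): Rejected (3 < 10).
(10, 6): Accepted (10 > 6).
(10, 5): Accepted (10 > 5).
(8, 5): Accepted (8 > 5).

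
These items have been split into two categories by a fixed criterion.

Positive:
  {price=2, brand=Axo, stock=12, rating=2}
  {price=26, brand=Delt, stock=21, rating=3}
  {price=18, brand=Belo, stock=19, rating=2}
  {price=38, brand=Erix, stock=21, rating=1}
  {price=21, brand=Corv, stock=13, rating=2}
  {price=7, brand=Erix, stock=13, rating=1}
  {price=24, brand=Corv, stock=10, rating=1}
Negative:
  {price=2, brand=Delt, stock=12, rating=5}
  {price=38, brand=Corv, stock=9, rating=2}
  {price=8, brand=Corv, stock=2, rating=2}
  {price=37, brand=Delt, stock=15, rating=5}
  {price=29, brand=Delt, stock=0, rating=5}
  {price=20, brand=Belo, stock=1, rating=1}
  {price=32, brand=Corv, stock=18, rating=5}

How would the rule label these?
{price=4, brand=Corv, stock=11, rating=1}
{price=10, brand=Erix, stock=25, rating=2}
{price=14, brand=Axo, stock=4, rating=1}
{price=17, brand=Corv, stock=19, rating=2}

Positive, Positive, Negative, Positive

'Positive' ⟺ rating ≤ 3 AND stock ≥ 10.
{price=4, brand=Corv, stock=11, rating=1}: rating = 1, stock = 11 — fits, so Positive.
{price=10, brand=Erix, stock=25, rating=2}: rating = 2, stock = 25 — fits, so Positive.
{price=14, brand=Axo, stock=4, rating=1}: rating = 1, stock = 4 — doesn't match, so Negative.
{price=17, brand=Corv, stock=19, rating=2}: rating = 2, stock = 19 — fits, so Positive.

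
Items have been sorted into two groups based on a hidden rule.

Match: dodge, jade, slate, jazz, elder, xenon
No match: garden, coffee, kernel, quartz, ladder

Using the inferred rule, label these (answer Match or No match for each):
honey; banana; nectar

The classifier is using: length ≤ 5.
honey — length 5, hence Match.
banana — length 6, hence No match.
nectar — length 6, hence No match.

Match, No match, No match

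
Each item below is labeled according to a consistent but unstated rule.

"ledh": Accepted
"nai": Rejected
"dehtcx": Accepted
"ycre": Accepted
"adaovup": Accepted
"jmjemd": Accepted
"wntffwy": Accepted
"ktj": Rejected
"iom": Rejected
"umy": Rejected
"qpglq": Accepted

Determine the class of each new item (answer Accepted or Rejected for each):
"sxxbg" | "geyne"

One predicate separates the groups cleanly: length ≥ 4.
"sxxbg" → length 5 → Accepted.
"geyne" → length 5 → Accepted.

Accepted, Accepted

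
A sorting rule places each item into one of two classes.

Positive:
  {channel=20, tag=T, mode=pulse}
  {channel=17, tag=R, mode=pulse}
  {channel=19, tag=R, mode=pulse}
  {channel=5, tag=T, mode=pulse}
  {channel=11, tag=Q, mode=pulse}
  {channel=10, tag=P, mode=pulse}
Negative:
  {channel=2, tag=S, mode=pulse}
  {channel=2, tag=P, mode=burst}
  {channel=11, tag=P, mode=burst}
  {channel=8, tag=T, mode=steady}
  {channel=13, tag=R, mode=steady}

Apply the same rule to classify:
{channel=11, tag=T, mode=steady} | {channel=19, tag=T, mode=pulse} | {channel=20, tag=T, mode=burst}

The classifier is using: mode is pulse AND channel ≥ 5.
{channel=11, tag=T, mode=steady} → mode is steady, channel = 11 → Negative.
{channel=19, tag=T, mode=pulse} → mode is pulse, channel = 19 → Positive.
{channel=20, tag=T, mode=burst} → mode is burst, channel = 20 → Negative.

Negative, Positive, Negative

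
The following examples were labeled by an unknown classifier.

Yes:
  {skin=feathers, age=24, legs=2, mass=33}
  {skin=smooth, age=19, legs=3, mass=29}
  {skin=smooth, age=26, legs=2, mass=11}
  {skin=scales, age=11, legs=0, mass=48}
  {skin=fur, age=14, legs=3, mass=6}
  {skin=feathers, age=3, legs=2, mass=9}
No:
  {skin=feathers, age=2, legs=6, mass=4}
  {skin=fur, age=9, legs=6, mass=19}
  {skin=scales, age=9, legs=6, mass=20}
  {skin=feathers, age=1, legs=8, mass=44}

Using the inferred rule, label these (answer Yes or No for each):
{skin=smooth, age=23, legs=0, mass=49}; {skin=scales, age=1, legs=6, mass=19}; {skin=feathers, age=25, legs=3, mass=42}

The distinguishing property — legs ≤ 3 — holds for all the 'Yes' cases and none of the 'No' cases.
{skin=smooth, age=23, legs=0, mass=49}: legs = 0 — qualifies, so Yes. {skin=scales, age=1, legs=6, mass=19}: legs = 6 — doesn't match, so No. {skin=feathers, age=25, legs=3, mass=42}: legs = 3 — qualifies, so Yes.

Yes, No, Yes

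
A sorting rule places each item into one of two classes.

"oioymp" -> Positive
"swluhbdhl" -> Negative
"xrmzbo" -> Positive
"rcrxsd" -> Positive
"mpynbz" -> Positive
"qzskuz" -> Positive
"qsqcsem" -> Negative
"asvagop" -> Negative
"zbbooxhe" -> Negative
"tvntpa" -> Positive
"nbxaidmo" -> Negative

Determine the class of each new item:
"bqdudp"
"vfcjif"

Positive, Positive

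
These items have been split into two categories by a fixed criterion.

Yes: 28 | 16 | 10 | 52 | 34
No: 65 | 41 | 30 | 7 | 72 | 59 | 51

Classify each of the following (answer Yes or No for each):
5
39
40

No, No, Yes

Checking candidate rules against both groups, what survives is: ≡ 4 (mod 6).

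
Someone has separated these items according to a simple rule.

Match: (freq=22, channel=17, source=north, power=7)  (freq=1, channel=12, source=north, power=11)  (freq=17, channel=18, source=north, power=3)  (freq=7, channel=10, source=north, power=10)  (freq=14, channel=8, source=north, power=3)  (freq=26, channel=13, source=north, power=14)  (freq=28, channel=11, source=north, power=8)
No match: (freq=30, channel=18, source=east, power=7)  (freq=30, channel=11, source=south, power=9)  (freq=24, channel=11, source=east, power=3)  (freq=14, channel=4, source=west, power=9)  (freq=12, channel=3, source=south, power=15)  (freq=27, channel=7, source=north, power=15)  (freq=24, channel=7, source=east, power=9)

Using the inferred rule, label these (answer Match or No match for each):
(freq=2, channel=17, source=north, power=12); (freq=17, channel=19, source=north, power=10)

Every 'Match' example satisfies: source is north AND power ≤ 14. None of the 'No match' examples do.
(freq=2, channel=17, source=north, power=12): Match (source is north, power = 12).
(freq=17, channel=19, source=north, power=10): Match (source is north, power = 10).

Match, Match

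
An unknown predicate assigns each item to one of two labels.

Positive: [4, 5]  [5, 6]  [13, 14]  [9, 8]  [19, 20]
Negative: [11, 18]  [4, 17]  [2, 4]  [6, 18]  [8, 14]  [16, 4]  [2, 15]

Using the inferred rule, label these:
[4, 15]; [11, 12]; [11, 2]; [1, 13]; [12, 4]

The classifier is using: |first − second| ≤ 1.
Negative: [4, 15], since |4−15| = 11.
Positive: [11, 12], since |11−12| = 1.
Negative: [11, 2], since |11−2| = 9.
Negative: [1, 13], since |1−13| = 12.
Negative: [12, 4], since |12−4| = 8.

Negative, Positive, Negative, Negative, Negative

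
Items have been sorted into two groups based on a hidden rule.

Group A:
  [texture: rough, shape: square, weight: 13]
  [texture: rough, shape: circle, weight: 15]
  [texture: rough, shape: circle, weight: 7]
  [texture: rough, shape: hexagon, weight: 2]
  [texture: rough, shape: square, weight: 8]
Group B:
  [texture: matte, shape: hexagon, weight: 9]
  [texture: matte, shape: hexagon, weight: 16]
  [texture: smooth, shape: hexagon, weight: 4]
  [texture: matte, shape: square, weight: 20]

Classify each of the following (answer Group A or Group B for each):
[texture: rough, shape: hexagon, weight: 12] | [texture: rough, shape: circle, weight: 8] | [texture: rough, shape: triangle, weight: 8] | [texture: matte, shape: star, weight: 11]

Group A, Group A, Group A, Group B

The pattern is that an item is 'Group A' exactly when: texture is rough.
[texture: rough, shape: hexagon, weight: 12] → texture is rough → Group A. [texture: rough, shape: circle, weight: 8] → texture is rough → Group A. [texture: rough, shape: triangle, weight: 8] → texture is rough → Group A. [texture: matte, shape: star, weight: 11] → texture is matte → Group B.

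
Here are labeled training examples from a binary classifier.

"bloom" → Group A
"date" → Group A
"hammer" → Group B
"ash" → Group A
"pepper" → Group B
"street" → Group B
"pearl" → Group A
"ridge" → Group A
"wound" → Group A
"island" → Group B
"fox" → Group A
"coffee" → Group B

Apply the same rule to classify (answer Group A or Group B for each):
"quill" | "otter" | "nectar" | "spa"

Group A, Group A, Group B, Group A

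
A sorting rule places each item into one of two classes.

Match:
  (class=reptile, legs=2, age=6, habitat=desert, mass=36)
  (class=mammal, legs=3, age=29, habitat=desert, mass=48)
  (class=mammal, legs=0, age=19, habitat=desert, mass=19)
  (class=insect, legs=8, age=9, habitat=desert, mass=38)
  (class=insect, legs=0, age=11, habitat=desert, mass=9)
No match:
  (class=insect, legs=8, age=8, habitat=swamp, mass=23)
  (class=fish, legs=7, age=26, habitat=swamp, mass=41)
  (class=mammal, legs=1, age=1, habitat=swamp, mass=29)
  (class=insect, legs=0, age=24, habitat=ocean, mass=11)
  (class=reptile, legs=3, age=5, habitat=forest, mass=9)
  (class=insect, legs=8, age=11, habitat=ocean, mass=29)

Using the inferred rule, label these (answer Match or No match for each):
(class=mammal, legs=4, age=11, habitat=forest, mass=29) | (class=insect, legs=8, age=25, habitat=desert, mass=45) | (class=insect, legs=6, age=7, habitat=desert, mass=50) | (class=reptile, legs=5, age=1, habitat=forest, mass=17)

No match, Match, Match, No match

One predicate separates the groups cleanly: habitat is desert.
(class=mammal, legs=4, age=11, habitat=forest, mass=29): No match (habitat is forest).
(class=insect, legs=8, age=25, habitat=desert, mass=45): Match (habitat is desert).
(class=insect, legs=6, age=7, habitat=desert, mass=50): Match (habitat is desert).
(class=reptile, legs=5, age=1, habitat=forest, mass=17): No match (habitat is forest).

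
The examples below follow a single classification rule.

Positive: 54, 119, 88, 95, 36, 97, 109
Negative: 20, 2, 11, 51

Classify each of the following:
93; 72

Positive, Positive

Every 'Positive' example satisfies: digit sum ≥ 7. None of the 'Negative' examples do.
Positive: 93, since digit sum 9+3 = 12.
Positive: 72, since digit sum 7+2 = 9.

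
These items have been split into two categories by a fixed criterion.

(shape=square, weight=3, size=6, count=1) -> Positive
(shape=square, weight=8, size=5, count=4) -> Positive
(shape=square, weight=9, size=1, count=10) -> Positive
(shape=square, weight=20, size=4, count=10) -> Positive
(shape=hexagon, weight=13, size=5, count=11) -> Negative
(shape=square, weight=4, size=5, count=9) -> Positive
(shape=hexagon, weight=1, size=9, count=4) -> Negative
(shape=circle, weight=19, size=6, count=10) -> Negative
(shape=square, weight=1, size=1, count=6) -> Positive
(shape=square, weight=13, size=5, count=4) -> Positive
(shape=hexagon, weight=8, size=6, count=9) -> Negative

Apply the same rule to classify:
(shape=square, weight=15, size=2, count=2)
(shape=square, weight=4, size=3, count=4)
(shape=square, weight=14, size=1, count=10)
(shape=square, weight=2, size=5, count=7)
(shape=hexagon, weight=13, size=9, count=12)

One predicate separates the groups cleanly: shape is square.
(shape=square, weight=15, size=2, count=2): shape is square, checks out → Positive. (shape=square, weight=4, size=3, count=4): shape is square, checks out → Positive. (shape=square, weight=14, size=1, count=10): shape is square, checks out → Positive. (shape=square, weight=2, size=5, count=7): shape is square, checks out → Positive. (shape=hexagon, weight=13, size=9, count=12): shape is hexagon, doesn't qualify → Negative.

Positive, Positive, Positive, Positive, Negative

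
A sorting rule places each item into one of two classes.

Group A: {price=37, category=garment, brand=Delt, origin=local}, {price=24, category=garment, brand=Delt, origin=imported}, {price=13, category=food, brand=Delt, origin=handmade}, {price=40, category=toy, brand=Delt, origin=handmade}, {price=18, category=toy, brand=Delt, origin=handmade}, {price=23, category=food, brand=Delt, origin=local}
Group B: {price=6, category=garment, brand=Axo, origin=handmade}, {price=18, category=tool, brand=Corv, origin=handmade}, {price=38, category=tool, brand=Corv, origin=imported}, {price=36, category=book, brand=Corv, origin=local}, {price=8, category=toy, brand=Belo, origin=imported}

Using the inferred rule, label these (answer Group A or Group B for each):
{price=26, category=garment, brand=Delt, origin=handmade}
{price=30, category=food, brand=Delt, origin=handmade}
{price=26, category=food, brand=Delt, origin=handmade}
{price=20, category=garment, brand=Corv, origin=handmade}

'Group A' ⟺ brand is Delt.
{price=26, category=garment, brand=Delt, origin=handmade}: Group A (brand is Delt).
{price=30, category=food, brand=Delt, origin=handmade}: Group A (brand is Delt).
{price=26, category=food, brand=Delt, origin=handmade}: Group A (brand is Delt).
{price=20, category=garment, brand=Corv, origin=handmade}: Group B (brand is Corv).

Group A, Group A, Group A, Group B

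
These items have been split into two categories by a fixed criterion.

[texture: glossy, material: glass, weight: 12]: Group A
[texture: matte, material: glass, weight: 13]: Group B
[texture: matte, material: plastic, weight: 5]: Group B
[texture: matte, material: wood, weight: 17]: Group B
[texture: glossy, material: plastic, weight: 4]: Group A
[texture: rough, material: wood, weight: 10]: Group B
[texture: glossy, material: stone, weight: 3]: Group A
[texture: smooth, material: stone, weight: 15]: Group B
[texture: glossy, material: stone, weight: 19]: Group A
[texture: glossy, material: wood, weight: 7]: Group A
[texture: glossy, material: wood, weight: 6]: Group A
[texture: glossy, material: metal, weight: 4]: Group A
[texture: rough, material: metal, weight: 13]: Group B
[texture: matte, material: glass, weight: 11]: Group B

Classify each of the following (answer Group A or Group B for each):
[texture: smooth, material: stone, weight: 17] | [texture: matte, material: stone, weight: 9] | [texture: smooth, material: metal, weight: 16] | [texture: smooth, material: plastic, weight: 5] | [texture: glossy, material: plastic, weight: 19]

Group B, Group B, Group B, Group B, Group A

Every 'Group A' example satisfies: texture is glossy. None of the 'Group B' examples do.
[texture: smooth, material: stone, weight: 17]: Group B (texture is smooth). [texture: matte, material: stone, weight: 9]: Group B (texture is matte). [texture: smooth, material: metal, weight: 16]: Group B (texture is smooth). [texture: smooth, material: plastic, weight: 5]: Group B (texture is smooth). [texture: glossy, material: plastic, weight: 19]: Group A (texture is glossy).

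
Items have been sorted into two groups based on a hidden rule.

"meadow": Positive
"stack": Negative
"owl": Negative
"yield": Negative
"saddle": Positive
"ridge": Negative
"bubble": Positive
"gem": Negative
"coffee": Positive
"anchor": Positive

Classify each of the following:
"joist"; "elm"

The common property of the 'Positive' items is: even length. No 'Negative' item has it.
"joist": length 5 — doesn't match, so Negative.
"elm": length 3 — doesn't match, so Negative.

Negative, Negative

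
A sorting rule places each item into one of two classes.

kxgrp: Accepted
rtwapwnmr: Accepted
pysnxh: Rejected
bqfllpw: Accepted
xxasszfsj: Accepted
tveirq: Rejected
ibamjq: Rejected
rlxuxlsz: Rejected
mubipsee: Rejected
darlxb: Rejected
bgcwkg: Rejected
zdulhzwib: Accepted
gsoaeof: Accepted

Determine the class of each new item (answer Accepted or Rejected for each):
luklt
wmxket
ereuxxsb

The common property of the 'Accepted' items is: odd length. No 'Rejected' item has it.
luklt: length 5, passes → Accepted. wmxket: length 6, fails the rule → Rejected. ereuxxsb: length 8, fails the rule → Rejected.

Accepted, Rejected, Rejected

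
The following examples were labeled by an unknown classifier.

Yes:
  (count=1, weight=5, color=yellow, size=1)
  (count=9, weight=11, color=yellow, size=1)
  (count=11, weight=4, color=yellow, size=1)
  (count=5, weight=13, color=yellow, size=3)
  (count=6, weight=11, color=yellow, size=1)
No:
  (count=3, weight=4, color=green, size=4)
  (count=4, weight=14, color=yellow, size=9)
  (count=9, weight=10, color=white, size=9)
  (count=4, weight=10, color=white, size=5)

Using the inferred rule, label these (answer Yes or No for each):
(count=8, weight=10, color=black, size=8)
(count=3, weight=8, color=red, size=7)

The rule appears to be: size ≤ 3.
No: (count=8, weight=10, color=black, size=8), since size = 8. No: (count=3, weight=8, color=red, size=7), since size = 7.

No, No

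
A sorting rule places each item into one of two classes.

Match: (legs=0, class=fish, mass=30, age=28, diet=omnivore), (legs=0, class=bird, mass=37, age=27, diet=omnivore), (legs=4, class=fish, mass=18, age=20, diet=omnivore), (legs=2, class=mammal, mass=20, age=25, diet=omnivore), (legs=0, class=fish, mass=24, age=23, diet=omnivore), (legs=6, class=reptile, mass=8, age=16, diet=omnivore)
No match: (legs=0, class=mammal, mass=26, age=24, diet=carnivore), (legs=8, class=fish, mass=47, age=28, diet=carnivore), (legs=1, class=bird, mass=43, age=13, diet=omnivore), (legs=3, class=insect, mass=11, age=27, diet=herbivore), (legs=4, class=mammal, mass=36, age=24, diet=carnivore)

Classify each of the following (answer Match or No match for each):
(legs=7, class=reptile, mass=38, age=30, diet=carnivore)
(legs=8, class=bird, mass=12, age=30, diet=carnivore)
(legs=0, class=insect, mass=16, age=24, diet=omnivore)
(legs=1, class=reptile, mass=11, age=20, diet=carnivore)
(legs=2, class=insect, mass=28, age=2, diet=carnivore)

No match, No match, Match, No match, No match

'Match' ⟺ diet is omnivore AND age ≥ 16.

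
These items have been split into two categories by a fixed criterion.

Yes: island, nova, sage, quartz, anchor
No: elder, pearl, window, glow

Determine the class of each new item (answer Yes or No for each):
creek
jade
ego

No, Yes, No

The rule appears to be: even length AND contains 'a'.
creek: length 5, no 'a', does not satisfy this → No.
jade: length 4, has 'a', matches → Yes.
ego: length 3, no 'a', does not satisfy this → No.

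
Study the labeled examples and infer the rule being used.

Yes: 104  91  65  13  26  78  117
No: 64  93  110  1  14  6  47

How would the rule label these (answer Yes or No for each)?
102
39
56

The common property of the 'Yes' items is: multiple of 13. No 'No' item has it.
No: 102, since 102 = 13·7 + 11. Yes: 39, since 39 = 13·3. No: 56, since 56 = 13·4 + 4.

No, Yes, No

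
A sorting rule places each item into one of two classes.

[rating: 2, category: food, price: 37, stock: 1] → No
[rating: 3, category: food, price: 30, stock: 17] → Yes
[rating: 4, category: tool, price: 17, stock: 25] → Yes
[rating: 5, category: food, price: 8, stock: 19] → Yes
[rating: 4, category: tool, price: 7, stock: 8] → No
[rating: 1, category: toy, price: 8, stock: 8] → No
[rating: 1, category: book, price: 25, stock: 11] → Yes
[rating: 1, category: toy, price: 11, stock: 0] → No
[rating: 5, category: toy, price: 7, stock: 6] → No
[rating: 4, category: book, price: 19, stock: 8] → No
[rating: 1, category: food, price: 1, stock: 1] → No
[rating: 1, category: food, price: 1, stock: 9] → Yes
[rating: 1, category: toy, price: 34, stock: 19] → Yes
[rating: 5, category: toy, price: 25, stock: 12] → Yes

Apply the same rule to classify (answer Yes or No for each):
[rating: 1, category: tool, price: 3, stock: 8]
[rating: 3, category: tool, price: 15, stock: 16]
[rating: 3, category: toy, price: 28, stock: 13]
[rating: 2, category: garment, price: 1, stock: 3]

The pattern is that an item is 'Yes' exactly when: stock ≥ 9.
No: [rating: 1, category: tool, price: 3, stock: 8], since stock = 8. Yes: [rating: 3, category: tool, price: 15, stock: 16], since stock = 16. Yes: [rating: 3, category: toy, price: 28, stock: 13], since stock = 13. No: [rating: 2, category: garment, price: 1, stock: 3], since stock = 3.

No, Yes, Yes, No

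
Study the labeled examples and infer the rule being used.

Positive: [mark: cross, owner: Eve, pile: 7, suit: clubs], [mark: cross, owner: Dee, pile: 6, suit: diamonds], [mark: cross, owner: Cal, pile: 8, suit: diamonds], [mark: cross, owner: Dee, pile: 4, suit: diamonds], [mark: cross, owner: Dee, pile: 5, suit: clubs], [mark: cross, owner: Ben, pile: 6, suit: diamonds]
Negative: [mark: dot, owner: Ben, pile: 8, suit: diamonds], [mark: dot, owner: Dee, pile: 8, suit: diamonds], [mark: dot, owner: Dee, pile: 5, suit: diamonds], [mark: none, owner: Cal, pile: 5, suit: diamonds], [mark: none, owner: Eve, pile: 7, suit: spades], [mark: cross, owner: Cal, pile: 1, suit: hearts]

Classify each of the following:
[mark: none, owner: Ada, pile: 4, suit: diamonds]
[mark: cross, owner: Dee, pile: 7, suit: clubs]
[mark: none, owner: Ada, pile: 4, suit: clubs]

Negative, Positive, Negative

The simplest hypothesis consistent with all the labels is: mark is cross AND pile ≥ 4.
[mark: none, owner: Ada, pile: 4, suit: diamonds]: mark is none, pile = 4, doesn't match → Negative.
[mark: cross, owner: Dee, pile: 7, suit: clubs]: mark is cross, pile = 7, passes → Positive.
[mark: none, owner: Ada, pile: 4, suit: clubs]: mark is none, pile = 4, doesn't match → Negative.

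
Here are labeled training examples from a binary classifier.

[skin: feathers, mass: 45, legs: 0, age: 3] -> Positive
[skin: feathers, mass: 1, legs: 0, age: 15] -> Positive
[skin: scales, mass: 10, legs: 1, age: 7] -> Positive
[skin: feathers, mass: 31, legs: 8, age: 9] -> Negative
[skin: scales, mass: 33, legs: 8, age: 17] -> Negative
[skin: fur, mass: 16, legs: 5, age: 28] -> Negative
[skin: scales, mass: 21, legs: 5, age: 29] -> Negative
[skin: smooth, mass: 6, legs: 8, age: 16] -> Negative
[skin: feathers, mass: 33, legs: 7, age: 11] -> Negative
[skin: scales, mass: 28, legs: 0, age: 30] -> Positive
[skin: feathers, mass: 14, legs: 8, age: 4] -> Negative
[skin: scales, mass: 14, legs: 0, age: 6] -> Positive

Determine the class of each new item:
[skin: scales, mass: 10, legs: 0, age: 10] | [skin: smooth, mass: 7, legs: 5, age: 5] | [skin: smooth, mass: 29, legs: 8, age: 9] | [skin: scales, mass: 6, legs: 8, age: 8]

Positive, Negative, Negative, Negative

All 'Positive' examples share one property — legs ≤ 1 — and every 'Negative' example lacks it.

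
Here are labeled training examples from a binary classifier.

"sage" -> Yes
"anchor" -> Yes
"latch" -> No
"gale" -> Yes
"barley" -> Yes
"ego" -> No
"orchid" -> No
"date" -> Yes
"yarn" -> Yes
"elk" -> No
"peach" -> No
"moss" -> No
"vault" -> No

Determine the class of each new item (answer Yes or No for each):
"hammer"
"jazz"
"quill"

The pattern is that an item is 'Yes' exactly when: even length AND contains 'a'.

Yes, Yes, No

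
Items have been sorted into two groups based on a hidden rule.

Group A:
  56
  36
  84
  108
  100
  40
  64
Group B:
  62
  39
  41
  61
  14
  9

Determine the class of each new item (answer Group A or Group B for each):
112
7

Group A, Group B

Looking at the examples, the only property every 'Group A' case has and every 'Group B' case lacks is: multiple of 4.
112 — 112 = 4·28, hence Group A. 7 — 7 = 4·1 + 3, hence Group B.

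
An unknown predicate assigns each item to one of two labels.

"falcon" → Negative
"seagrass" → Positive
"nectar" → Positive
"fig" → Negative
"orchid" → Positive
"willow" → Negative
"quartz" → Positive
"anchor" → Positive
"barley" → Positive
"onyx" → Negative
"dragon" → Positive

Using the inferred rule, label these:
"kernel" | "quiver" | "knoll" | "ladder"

Comparing the two groups points to one rule — contains 'r'.
"kernel": has 'r', checks out → Positive. "quiver": has 'r', checks out → Positive. "knoll": no 'r', fails the rule → Negative. "ladder": has 'r', checks out → Positive.

Positive, Positive, Negative, Positive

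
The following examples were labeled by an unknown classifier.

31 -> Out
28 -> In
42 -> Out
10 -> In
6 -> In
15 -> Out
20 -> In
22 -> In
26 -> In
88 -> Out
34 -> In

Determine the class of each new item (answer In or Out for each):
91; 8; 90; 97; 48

One predicate separates the groups cleanly: even AND at most 34.

Out, In, Out, Out, Out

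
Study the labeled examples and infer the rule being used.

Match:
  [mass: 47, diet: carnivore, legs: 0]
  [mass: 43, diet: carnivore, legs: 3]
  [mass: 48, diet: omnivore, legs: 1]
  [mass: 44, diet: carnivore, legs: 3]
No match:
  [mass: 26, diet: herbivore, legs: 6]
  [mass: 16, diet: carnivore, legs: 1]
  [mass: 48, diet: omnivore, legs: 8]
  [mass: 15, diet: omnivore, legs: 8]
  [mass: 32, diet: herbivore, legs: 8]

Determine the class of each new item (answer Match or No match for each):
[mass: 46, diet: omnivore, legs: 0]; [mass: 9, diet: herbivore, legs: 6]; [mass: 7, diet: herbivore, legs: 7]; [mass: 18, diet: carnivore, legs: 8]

'Match' ⟺ mass ≥ 26 AND legs ≤ 3.

Match, No match, No match, No match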